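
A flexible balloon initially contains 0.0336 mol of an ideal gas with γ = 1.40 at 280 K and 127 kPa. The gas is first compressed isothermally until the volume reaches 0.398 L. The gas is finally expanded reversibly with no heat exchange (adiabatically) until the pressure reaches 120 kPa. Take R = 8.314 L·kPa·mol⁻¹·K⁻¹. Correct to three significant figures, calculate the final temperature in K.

T₃ ≈ 243 K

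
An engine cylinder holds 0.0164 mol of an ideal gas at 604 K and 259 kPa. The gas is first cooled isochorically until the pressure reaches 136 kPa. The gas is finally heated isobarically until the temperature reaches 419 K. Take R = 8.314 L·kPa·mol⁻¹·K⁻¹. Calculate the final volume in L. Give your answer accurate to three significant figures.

From PV = nRT: V₁ = nRT₁/P₁ = 0.3180 L.
Isochoric, so P/T is constant: V₂ = V₁; T₂ = T₁·(P₂/P₁) = 317.2 K.
P constant ⇒ V ∝ T: P₃ = P₂; V₃ = V₂·(T₃/T₂) = 0.4201 L.

V₃ ≈ 0.420 L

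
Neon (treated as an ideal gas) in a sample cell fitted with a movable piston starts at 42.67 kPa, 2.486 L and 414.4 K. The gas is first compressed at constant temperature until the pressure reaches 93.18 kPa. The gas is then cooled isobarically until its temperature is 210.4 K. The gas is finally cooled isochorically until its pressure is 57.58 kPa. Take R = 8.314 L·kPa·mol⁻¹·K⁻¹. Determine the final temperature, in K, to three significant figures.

Isothermal, so P V is constant: T₂ = T₁; V₂ = V₁·(P₁/P₂) = 1.138 L.
P constant ⇒ V ∝ T: P₃ = P₂; V₃ = V₂·(T₃/T₂) = 0.5780 L.
V constant ⇒ P ∝ T: V₄ = V₃; T₄ = T₃·(P₄/P₃) = 130.0 K.

T₄ ≈ 130 K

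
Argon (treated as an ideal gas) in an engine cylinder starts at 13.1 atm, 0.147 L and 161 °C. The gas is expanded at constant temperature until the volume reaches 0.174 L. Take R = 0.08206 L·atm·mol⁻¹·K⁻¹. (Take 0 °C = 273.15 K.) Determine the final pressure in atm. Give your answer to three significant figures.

P₂ ≈ 11.1 atm

Convert: T₁ = 434.1 K.
Isothermal, so P V is constant: T₂ = T₁; P₂ = P₁·(V₁/V₂) = 11.07 atm.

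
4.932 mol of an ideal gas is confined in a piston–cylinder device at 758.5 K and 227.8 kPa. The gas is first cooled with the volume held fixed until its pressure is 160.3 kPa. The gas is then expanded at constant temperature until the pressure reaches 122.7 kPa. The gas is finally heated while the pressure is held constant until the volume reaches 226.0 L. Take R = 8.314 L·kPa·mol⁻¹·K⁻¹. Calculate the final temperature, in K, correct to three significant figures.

From PV = nRT: V₁ = nRT₁/P₁ = 136.5 L.
V constant ⇒ P ∝ T: V₂ = V₁; T₂ = T₁·(P₂/P₁) = 533.7 K.
T constant ⇒ Boyle's law P V = const: T₃ = T₂; V₃ = V₂·(P₂/P₃) = 178.4 L.
P constant ⇒ V ∝ T: P₄ = P₃; T₄ = T₃·(V₄/V₃) = 676.3 K.

T₄ ≈ 676 K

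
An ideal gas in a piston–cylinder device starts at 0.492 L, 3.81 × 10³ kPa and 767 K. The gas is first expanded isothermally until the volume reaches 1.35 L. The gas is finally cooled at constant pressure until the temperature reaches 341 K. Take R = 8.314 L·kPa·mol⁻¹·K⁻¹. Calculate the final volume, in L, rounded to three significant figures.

Isothermal, so P V is constant: T₂ = T₁; P₂ = P₁·(V₁/V₂) = 1389 kPa.
P constant ⇒ V ∝ T: P₃ = P₂; V₃ = V₂·(T₃/T₂) = 0.6002 L.

V₃ ≈ 0.600 L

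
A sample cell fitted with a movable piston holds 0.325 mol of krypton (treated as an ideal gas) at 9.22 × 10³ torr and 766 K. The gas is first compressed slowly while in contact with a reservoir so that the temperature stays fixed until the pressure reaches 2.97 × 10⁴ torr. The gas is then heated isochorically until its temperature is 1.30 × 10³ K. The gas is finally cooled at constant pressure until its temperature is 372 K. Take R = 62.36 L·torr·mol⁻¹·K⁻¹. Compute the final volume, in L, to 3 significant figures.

From PV = nRT: V₁ = nRT₁/P₁ = 1.684 L.
T constant ⇒ Boyle's law P V = const: T₂ = T₁; V₂ = V₁·(P₁/P₂) = 0.5227 L.
V constant ⇒ P ∝ T: V₃ = V₂; P₃ = P₂·(T₃/T₂) = 5.040e+04 torr.
P constant ⇒ V ∝ T: P₄ = P₃; V₄ = V₃·(T₄/T₃) = 0.1496 L.

V₄ ≈ 0.150 L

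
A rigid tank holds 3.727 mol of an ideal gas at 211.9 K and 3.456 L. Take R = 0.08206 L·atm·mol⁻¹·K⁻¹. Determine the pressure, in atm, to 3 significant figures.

PV = nRT ⇒ P = nRT/V = (3.727 × 0.08206 × 211.9) / 3.456

P ≈ 18.8 atm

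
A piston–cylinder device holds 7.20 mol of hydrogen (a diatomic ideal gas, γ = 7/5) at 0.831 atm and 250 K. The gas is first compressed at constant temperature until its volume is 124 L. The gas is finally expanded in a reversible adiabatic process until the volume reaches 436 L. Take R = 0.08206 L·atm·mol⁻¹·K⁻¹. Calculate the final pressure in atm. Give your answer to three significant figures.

P₃ ≈ 0.205 atm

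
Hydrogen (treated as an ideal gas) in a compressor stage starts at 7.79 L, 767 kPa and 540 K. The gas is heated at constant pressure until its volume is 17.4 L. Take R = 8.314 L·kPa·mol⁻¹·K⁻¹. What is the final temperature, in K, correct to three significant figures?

P constant ⇒ V ∝ T: P₂ = P₁; T₂ = T₁·(V₂/V₁) = 1206 K.

T₂ ≈ 1.21e+03 K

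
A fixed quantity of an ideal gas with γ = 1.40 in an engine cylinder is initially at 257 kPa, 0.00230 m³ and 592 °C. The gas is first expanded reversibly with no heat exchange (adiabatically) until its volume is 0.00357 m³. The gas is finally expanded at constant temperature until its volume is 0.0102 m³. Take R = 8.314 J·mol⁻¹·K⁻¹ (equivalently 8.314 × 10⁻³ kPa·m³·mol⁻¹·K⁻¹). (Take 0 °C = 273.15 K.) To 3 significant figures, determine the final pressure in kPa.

P₃ ≈ 48.6 kPa

Convert: T₁ = 865.1 K.
Reversible adiabatic, γ = 1.40: T₂ = T₁·(V₁/V₂)^(γ−1) = 725.6 K; P₂ = P₁·(V₁/V₂)^γ = 138.9 kPa.
T constant ⇒ Boyle's law P V = const: T₃ = T₂; P₃ = P₂·(V₂/V₃) = 48.61 kPa.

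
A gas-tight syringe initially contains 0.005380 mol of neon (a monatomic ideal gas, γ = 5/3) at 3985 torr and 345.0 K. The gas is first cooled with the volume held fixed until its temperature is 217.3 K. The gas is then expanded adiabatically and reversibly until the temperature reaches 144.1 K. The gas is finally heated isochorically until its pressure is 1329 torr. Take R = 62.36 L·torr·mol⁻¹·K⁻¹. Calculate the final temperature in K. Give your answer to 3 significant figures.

From PV = nRT: V₁ = nRT₁/P₁ = 0.02905 L.
V constant ⇒ P ∝ T: V₂ = V₁; P₂ = P₁·(T₂/T₁) = 2510 torr.
Adiabatic (γ = 5/3), T V^(γ−1) and P V^γ constant: P₃ = P₂·(T₃/T₂)^(γ/(γ−1)) = 898.8 torr; V₃ = V₂·(T₂/T₃)^(1/(γ−1)) = 0.05379 L.
Isochoric, so P/T is constant: V₄ = V₃; T₄ = T₃·(P₄/P₃) = 213.1 K.

T₄ ≈ 213 K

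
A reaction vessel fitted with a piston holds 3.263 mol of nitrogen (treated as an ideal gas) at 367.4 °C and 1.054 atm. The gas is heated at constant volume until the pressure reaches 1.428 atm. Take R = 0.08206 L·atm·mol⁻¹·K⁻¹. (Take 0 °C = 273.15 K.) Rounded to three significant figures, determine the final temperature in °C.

T₂ ≈ 595 °C

Convert: T₁ = 640.5 K.
From PV = nRT: V₁ = nRT₁/P₁ = 162.7 L.
Isochoric, so P/T is constant: V₂ = V₁; T₂ = T₁·(P₂/P₁) = 867.8 K.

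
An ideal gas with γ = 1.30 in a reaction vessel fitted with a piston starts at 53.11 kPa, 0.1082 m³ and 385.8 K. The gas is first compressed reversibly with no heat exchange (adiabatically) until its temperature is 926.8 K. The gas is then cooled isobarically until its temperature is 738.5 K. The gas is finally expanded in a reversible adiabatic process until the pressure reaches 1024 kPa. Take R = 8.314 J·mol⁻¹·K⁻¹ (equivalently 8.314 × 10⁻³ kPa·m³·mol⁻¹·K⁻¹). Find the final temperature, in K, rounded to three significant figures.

T₄ ≈ 609 K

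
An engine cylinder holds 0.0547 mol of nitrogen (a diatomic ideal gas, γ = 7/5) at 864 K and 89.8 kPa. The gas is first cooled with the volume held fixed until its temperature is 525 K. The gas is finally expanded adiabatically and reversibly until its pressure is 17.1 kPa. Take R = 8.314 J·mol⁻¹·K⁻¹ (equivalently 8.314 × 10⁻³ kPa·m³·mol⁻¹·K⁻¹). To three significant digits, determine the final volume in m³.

V₃ ≈ 0.0100 m³

From PV = nRT: V₁ = nRT₁/P₁ = 0.004376 m³.
V constant ⇒ P ∝ T: V₂ = V₁; P₂ = P₁·(T₂/T₁) = 54.57 kPa.
Reversible adiabatic, γ = 7/5: T₃ = T₂·(P₃/P₂)^((γ−1)/γ) = 376.9 K; V₃ = V₂·(P₂/P₃)^(1/γ) = 0.01002 m³.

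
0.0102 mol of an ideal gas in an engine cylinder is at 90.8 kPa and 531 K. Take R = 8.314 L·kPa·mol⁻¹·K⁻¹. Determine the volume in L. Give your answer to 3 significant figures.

PV = nRT ⇒ V = nRT/P = (0.0102 × 8.314 × 531) / 90.8

V ≈ 0.496 L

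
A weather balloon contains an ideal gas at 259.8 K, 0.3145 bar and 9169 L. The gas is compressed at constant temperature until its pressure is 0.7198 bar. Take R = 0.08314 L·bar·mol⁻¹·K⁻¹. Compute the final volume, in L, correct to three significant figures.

V₂ ≈ 4.01e+03 L

T constant ⇒ Boyle's law P V = const: T₂ = T₁; V₂ = V₁·(P₁/P₂) = 4006 L.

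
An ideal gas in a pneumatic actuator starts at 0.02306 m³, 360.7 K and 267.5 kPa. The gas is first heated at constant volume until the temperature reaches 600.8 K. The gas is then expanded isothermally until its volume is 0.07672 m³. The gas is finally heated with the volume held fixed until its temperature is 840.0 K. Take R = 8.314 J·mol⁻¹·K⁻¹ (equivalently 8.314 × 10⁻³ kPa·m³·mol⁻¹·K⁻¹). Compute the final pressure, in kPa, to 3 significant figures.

P₄ ≈ 187 kPa

Isochoric, so P/T is constant: V₂ = V₁; P₂ = P₁·(T₂/T₁) = 445.6 kPa.
Isothermal, so P V is constant: T₃ = T₂; P₃ = P₂·(V₂/V₃) = 133.9 kPa.
V constant ⇒ P ∝ T: V₄ = V₃; P₄ = P₃·(T₄/T₃) = 187.2 kPa.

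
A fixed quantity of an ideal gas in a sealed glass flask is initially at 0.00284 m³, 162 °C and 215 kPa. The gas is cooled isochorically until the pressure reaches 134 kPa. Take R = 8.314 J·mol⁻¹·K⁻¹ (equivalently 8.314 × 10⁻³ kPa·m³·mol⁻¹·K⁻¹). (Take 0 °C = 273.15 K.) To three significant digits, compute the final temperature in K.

T₂ ≈ 271 K

Convert: T₁ = 435.1 K.
Isochoric, so P/T is constant: V₂ = V₁; T₂ = T₁·(P₂/P₁) = 271.2 K.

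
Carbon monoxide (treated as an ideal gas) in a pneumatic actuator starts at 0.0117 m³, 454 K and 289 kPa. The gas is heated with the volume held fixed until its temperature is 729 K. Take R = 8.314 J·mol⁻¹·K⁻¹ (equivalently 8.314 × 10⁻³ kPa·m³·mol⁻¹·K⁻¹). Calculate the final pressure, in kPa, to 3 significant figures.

V constant ⇒ P ∝ T: V₂ = V₁; P₂ = P₁·(T₂/T₁) = 464.1 kPa.

P₂ ≈ 464 kPa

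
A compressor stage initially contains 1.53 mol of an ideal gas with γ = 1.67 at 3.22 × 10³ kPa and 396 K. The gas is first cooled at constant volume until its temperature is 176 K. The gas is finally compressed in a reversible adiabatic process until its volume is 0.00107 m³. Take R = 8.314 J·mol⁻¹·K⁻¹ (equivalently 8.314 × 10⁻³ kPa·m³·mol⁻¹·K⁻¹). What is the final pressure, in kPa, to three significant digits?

P₃ ≈ 2.70e+03 kPa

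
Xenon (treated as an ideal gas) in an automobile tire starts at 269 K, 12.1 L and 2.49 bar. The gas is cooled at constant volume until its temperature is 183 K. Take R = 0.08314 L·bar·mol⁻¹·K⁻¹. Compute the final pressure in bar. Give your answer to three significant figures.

Isochoric, so P/T is constant: V₂ = V₁; P₂ = P₁·(T₂/T₁) = 1.694 bar.

P₂ ≈ 1.69 bar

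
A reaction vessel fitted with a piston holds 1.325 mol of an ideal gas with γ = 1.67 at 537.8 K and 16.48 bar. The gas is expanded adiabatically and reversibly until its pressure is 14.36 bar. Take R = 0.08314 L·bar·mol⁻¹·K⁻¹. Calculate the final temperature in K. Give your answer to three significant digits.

T₂ ≈ 509 K

From PV = nRT: V₁ = nRT₁/P₁ = 3.595 L.
Adiabatic (γ = 1.67), T V^(γ−1) and P V^γ constant: T₂ = T₁·(P₂/P₁)^((γ−1)/γ) = 508.9 K; V₂ = V₁·(P₁/P₂)^(1/γ) = 3.904 L.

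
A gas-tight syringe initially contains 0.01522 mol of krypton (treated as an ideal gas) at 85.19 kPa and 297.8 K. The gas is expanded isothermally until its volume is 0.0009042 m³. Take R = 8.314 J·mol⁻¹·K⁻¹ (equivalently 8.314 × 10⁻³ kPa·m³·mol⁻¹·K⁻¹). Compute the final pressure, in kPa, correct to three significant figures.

From PV = nRT: V₁ = nRT₁/P₁ = 0.0004423 m³.
Isothermal, so P V is constant: T₂ = T₁; P₂ = P₁·(V₁/V₂) = 41.68 kPa.

P₂ ≈ 41.7 kPa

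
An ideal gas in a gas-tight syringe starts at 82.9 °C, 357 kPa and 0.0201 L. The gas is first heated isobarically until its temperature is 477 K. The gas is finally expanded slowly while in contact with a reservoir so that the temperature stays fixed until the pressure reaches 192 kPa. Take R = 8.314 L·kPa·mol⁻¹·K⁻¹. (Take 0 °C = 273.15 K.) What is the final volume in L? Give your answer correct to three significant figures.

Convert: T₁ = 356.0 K.
Isobaric, so V/T is constant: P₂ = P₁; V₂ = V₁·(T₂/T₁) = 0.02693 L.
Isothermal, so P V is constant: T₃ = T₂; V₃ = V₂·(P₂/P₃) = 0.05007 L.

V₃ ≈ 0.0501 L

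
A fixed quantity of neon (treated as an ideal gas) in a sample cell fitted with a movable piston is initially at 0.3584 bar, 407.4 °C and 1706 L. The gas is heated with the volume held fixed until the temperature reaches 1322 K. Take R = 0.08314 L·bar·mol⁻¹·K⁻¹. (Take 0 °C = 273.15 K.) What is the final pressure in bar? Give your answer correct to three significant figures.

P₂ ≈ 0.696 bar

Convert: T₁ = 680.5 K.
V constant ⇒ P ∝ T: V₂ = V₁; P₂ = P₁·(T₂/T₁) = 0.6962 bar.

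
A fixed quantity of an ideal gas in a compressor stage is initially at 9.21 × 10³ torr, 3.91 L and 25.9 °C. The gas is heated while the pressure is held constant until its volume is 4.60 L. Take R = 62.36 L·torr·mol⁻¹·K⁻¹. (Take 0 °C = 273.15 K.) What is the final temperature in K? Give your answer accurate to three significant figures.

T₂ ≈ 352 K

Convert: T₁ = 299.0 K.
P constant ⇒ V ∝ T: P₂ = P₁; T₂ = T₁·(V₂/V₁) = 351.8 K.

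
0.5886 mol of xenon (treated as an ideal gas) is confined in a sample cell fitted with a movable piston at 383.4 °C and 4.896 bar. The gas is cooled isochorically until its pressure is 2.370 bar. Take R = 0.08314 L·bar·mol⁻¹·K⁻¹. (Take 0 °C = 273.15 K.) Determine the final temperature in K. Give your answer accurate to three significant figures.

T₂ ≈ 318 K

Convert: T₁ = 656.5 K.
From PV = nRT: V₁ = nRT₁/P₁ = 6.562 L.
V constant ⇒ P ∝ T: V₂ = V₁; T₂ = T₁·(P₂/P₁) = 317.8 K.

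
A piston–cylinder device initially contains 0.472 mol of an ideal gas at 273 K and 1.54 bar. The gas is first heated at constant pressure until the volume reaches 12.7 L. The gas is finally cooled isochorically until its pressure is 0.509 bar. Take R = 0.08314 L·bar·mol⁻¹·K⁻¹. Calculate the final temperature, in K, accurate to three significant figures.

T₃ ≈ 165 K

From PV = nRT: V₁ = nRT₁/P₁ = 6.957 L.
P constant ⇒ V ∝ T: P₂ = P₁; T₂ = T₁·(V₂/V₁) = 498.4 K.
V constant ⇒ P ∝ T: V₃ = V₂; T₃ = T₂·(P₃/P₂) = 164.7 K.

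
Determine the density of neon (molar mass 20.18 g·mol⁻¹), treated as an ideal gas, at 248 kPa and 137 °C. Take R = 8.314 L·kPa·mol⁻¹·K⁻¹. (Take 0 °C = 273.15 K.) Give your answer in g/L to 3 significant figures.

ρ ≈ 1.47 g/L

ρ = PM/(RT) = (248 × 20.18) / (8.314 × 410.1)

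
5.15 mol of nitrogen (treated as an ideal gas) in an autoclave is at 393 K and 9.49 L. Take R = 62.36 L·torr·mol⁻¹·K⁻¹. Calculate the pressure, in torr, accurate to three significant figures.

P ≈ 1.33e+04 torr

PV = nRT ⇒ P = nRT/V = (5.15 × 62.36 × 393) / 9.49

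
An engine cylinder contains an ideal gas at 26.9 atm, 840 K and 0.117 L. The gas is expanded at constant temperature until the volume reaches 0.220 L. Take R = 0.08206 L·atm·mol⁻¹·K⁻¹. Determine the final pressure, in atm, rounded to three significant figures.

P₂ ≈ 14.3 atm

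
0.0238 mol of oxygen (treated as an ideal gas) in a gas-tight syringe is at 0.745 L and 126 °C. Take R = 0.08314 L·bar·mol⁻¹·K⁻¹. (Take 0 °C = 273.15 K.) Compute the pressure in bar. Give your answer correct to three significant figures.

P ≈ 1.06 bar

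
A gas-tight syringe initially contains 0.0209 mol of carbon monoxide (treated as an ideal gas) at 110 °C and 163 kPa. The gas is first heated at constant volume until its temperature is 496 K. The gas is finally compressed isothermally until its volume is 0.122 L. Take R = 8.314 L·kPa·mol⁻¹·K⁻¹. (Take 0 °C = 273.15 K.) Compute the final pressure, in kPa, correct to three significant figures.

Convert: T₁ = 383.1 K.
From PV = nRT: V₁ = nRT₁/P₁ = 0.4084 L.
Isochoric, so P/T is constant: V₂ = V₁; P₂ = P₁·(T₂/T₁) = 211.0 kPa.
T constant ⇒ Boyle's law P V = const: T₃ = T₂; P₃ = P₂·(V₂/V₃) = 706.4 kPa.

P₃ ≈ 706 kPa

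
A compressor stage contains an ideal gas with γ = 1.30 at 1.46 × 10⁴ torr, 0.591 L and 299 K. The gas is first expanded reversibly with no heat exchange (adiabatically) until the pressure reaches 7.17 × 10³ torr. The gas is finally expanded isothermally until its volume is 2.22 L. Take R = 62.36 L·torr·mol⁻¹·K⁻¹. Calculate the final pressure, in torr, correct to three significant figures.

P₃ ≈ 3.30e+03 torr

Reversible adiabatic, γ = 1.30: T₂ = T₁·(P₂/P₁)^((γ−1)/γ) = 253.7 K; V₂ = V₁·(P₁/P₂)^(1/γ) = 1.021 L.
T constant ⇒ Boyle's law P V = const: T₃ = T₂; P₃ = P₂·(V₂/V₃) = 3299 torr.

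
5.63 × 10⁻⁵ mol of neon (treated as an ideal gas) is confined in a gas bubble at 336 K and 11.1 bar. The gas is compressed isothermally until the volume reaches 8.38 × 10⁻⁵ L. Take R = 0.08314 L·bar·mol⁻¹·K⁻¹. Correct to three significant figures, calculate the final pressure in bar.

P₂ ≈ 18.8 bar

From PV = nRT: V₁ = nRT₁/P₁ = 0.0001417 L.
T constant ⇒ Boyle's law P V = const: T₂ = T₁; P₂ = P₁·(V₁/V₂) = 18.77 bar.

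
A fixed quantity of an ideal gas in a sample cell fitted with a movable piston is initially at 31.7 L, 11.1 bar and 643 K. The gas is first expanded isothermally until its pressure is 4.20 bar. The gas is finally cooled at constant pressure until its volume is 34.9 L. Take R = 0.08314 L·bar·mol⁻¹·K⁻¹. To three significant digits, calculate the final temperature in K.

T₃ ≈ 268 K

T constant ⇒ Boyle's law P V = const: T₂ = T₁; V₂ = V₁·(P₁/P₂) = 83.78 L.
Isobaric, so V/T is constant: P₃ = P₂; T₃ = T₂·(V₃/V₂) = 267.9 K.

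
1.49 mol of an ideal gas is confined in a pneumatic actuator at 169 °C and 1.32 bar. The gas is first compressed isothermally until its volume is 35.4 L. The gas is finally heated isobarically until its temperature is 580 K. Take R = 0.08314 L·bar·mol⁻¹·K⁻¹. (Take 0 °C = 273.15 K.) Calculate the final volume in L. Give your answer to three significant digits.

V₃ ≈ 46.4 L

Convert: T₁ = 442.1 K.
From PV = nRT: V₁ = nRT₁/P₁ = 41.49 L.
Isothermal, so P V is constant: T₂ = T₁; P₂ = P₁·(V₁/V₂) = 1.547 bar.
P constant ⇒ V ∝ T: P₃ = P₂; V₃ = V₂·(T₃/T₂) = 46.44 L.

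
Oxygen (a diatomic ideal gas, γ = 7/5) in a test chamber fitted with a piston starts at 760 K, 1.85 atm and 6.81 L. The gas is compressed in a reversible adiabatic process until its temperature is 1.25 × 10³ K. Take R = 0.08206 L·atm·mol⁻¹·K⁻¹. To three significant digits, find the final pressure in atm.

P₂ ≈ 10.6 atm

Reversible adiabatic, γ = 7/5: P₂ = P₁·(T₂/T₁)^(γ/(γ−1)) = 10.56 atm; V₂ = V₁·(T₁/T₂)^(1/(γ−1)) = 1.963 L.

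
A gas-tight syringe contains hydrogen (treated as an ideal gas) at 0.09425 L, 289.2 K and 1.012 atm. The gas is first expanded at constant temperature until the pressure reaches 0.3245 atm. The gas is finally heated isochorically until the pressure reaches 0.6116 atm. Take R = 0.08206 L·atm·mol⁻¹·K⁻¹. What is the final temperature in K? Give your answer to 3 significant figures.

T₃ ≈ 545 K

T constant ⇒ Boyle's law P V = const: T₂ = T₁; V₂ = V₁·(P₁/P₂) = 0.2939 L.
V constant ⇒ P ∝ T: V₃ = V₂; T₃ = T₂·(P₃/P₂) = 545.1 K.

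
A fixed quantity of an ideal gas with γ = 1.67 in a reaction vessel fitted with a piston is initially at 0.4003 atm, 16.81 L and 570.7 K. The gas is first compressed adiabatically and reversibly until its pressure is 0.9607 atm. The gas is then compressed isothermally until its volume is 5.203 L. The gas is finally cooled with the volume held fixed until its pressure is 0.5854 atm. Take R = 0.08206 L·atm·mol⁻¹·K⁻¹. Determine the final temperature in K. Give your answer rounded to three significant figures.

T₄ ≈ 258 K

Reversible adiabatic, γ = 1.67: T₂ = T₁·(P₂/P₁)^((γ−1)/γ) = 810.9 K; V₂ = V₁·(P₁/P₂)^(1/γ) = 9.952 L.
Isothermal, so P V is constant: T₃ = T₂; P₃ = P₂·(V₂/V₃) = 1.838 atm.
Isochoric, so P/T is constant: V₄ = V₃; T₄ = T₃·(P₄/P₃) = 258.3 K.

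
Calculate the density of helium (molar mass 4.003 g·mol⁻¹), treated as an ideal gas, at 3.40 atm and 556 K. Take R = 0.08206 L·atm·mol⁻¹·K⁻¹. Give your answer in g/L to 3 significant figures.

ρ ≈ 0.298 g/L

ρ = PM/(RT) = (3.40 × 4.003) / (0.08206 × 556.0)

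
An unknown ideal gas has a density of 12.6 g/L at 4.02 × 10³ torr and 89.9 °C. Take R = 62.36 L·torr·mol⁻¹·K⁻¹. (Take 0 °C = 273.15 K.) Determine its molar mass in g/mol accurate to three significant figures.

ρ = PM/(RT) ⇒ M = ρRT/P = (12.6 × 62.36 × 363.0) / 4.02e+03

M ≈ 71.0 g/mol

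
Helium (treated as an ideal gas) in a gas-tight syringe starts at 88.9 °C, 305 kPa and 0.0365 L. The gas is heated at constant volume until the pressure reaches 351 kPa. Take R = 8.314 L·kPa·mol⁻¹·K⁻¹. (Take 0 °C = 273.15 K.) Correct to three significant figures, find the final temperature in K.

T₂ ≈ 417 K

Convert: T₁ = 362.0 K.
Isochoric, so P/T is constant: V₂ = V₁; T₂ = T₁·(P₂/P₁) = 416.7 K.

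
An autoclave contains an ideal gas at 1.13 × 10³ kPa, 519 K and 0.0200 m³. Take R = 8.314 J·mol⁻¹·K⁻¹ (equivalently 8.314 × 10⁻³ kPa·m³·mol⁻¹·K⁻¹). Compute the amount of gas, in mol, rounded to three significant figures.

n ≈ 5.24 mol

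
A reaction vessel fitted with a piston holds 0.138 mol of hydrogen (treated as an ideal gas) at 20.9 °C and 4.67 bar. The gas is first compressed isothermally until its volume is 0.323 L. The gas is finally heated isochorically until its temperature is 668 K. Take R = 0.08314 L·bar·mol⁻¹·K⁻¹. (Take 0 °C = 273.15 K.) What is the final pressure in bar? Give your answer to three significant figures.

Convert: T₁ = 294.0 K.
From PV = nRT: V₁ = nRT₁/P₁ = 0.7224 L.
T constant ⇒ Boyle's law P V = const: T₂ = T₁; P₂ = P₁·(V₁/V₂) = 10.44 bar.
Isochoric, so P/T is constant: V₃ = V₂; P₃ = P₂·(T₃/T₂) = 23.73 bar.

P₃ ≈ 23.7 bar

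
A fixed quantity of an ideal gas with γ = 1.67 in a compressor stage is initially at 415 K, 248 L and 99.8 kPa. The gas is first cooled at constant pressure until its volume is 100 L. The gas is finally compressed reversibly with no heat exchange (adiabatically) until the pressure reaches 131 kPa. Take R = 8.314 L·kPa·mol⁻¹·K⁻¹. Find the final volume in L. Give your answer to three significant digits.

Isobaric, so V/T is constant: P₂ = P₁; T₂ = T₁·(V₂/V₁) = 167.3 K.
Reversible adiabatic, γ = 1.67: T₃ = T₂·(P₃/P₂)^((γ−1)/γ) = 186.6 K; V₃ = V₂·(P₂/P₃)^(1/γ) = 84.97 L.

V₃ ≈ 85.0 L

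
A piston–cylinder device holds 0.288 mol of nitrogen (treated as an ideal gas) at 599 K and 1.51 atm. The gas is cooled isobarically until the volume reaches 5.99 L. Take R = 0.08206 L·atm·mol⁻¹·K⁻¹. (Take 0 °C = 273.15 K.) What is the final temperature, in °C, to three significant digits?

From PV = nRT: V₁ = nRT₁/P₁ = 9.375 L.
Isobaric, so V/T is constant: P₂ = P₁; T₂ = T₁·(V₂/V₁) = 382.7 K.

T₂ ≈ 110 °C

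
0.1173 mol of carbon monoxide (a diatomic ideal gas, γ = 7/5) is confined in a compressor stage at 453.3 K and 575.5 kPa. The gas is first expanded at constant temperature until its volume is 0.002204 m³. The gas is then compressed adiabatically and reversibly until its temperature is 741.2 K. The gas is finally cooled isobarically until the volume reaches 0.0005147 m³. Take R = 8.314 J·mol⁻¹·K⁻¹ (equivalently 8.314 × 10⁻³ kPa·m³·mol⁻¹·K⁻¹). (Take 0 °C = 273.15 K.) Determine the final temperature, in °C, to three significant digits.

T₄ ≈ 319 °C

From PV = nRT: V₁ = nRT₁/P₁ = 0.0007682 m³.
T constant ⇒ Boyle's law P V = const: T₂ = T₁; P₂ = P₁·(V₁/V₂) = 200.6 kPa.
Adiabatic (γ = 7/5), T V^(γ−1) and P V^γ constant: P₃ = P₂·(T₃/T₂)^(γ/(γ−1)) = 1121 kPa; V₃ = V₂·(T₂/T₃)^(1/(γ−1)) = 0.0006447 m³.
P constant ⇒ V ∝ T: P₄ = P₃; T₄ = T₃·(V₄/V₃) = 591.8 K.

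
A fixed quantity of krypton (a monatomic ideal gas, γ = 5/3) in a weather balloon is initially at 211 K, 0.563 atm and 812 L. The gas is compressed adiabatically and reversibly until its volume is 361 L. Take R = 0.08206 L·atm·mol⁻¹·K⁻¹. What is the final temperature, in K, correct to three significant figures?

T₂ ≈ 362 K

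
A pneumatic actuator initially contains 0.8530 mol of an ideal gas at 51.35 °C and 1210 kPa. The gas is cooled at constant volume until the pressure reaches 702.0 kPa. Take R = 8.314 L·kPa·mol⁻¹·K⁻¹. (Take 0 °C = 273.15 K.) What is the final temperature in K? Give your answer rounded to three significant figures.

T₂ ≈ 188 K

Convert: T₁ = 324.5 K.
From PV = nRT: V₁ = nRT₁/P₁ = 1.902 L.
V constant ⇒ P ∝ T: V₂ = V₁; T₂ = T₁·(P₂/P₁) = 188.3 K.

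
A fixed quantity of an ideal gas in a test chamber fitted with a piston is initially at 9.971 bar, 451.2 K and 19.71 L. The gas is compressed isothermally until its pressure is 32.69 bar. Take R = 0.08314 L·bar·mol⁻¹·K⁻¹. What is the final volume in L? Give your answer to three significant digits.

Isothermal, so P V is constant: T₂ = T₁; V₂ = V₁·(P₁/P₂) = 6.012 L.

V₂ ≈ 6.01 L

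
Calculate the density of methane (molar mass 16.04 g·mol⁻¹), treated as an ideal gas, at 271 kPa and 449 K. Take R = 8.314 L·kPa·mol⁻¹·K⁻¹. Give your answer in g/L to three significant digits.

ρ ≈ 1.16 g/L

ρ = PM/(RT) = (271 × 16.04) / (8.314 × 449.0)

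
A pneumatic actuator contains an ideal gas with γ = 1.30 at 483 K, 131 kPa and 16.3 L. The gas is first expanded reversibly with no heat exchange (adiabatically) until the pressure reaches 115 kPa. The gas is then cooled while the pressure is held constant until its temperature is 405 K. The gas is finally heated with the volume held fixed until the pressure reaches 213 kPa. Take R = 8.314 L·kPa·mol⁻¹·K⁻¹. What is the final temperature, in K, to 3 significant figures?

Reversible adiabatic, γ = 1.30: T₂ = T₁·(P₂/P₁)^((γ−1)/γ) = 468.7 K; V₂ = V₁·(P₁/P₂)^(1/γ) = 18.02 L.
P constant ⇒ V ∝ T: P₃ = P₂; V₃ = V₂·(T₃/T₂) = 15.57 L.
V constant ⇒ P ∝ T: V₄ = V₃; T₄ = T₃·(P₄/P₃) = 750.1 K.

T₄ ≈ 750 K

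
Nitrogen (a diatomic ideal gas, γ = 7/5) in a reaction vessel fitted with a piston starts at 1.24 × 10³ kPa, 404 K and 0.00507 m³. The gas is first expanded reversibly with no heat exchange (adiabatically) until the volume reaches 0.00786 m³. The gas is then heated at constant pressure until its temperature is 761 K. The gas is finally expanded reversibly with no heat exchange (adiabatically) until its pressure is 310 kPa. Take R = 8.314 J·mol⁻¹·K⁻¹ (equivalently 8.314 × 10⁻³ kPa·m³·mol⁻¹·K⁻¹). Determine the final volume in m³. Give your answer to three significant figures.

Reversible adiabatic, γ = 7/5: T₂ = T₁·(V₁/V₂)^(γ−1) = 339.0 K; P₂ = P₁·(V₁/V₂)^γ = 671.2 kPa.
Isobaric, so V/T is constant: P₃ = P₂; V₃ = V₂·(T₃/T₂) = 0.01764 m³.
Adiabatic (γ = 7/5), T V^(γ−1) and P V^γ constant: T₄ = T₃·(P₄/P₃)^((γ−1)/γ) = 610.3 K; V₄ = V₃·(P₃/P₄)^(1/γ) = 0.03064 m³.

V₄ ≈ 0.0306 m³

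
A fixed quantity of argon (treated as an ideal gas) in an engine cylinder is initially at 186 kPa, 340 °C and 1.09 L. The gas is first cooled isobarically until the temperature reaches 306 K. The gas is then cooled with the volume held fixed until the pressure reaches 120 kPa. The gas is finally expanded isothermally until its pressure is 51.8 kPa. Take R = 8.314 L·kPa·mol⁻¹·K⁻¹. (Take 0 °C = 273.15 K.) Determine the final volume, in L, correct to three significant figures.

V₄ ≈ 1.26 L

Convert: T₁ = 613.1 K.
Isobaric, so V/T is constant: P₂ = P₁; V₂ = V₁·(T₂/T₁) = 0.5440 L.
Isochoric, so P/T is constant: V₃ = V₂; T₃ = T₂·(P₃/P₂) = 197.4 K.
Isothermal, so P V is constant: T₄ = T₃; V₄ = V₃·(P₃/P₄) = 1.260 L.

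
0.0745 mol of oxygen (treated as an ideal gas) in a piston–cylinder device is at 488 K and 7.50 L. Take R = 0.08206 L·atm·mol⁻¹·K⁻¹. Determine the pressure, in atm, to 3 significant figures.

P ≈ 0.398 atm

PV = nRT ⇒ P = nRT/V = (0.0745 × 0.08206 × 488) / 7.50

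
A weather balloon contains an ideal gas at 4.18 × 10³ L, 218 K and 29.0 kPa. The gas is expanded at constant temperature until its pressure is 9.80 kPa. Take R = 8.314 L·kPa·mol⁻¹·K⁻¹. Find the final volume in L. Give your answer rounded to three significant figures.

V₂ ≈ 1.24e+04 L

T constant ⇒ Boyle's law P V = const: T₂ = T₁; V₂ = V₁·(P₁/P₂) = 1.237e+04 L.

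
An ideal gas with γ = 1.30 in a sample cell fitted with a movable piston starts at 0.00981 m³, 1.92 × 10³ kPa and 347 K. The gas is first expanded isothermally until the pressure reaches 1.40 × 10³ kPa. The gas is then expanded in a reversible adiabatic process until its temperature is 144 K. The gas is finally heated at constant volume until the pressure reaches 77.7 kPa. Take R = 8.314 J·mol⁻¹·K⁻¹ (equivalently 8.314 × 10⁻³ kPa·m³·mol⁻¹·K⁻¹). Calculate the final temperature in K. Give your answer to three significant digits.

Isothermal, so P V is constant: T₂ = T₁; V₂ = V₁·(P₁/P₂) = 0.01345 m³.
Reversible adiabatic, γ = 1.30: P₃ = P₂·(T₃/T₂)^(γ/(γ−1)) = 30.97 kPa; V₃ = V₂·(T₂/T₃)^(1/(γ−1)) = 0.2524 m³.
Isochoric, so P/T is constant: V₄ = V₃; T₄ = T₃·(P₄/P₃) = 361.3 K.

T₄ ≈ 361 K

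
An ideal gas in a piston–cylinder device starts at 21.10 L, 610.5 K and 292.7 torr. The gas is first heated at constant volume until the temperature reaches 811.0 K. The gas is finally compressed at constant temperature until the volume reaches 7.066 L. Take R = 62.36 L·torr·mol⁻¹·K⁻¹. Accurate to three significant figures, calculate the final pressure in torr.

P₃ ≈ 1.16e+03 torr

Isochoric, so P/T is constant: V₂ = V₁; P₂ = P₁·(T₂/T₁) = 388.8 torr.
Isothermal, so P V is constant: T₃ = T₂; P₃ = P₂·(V₂/V₃) = 1161 torr.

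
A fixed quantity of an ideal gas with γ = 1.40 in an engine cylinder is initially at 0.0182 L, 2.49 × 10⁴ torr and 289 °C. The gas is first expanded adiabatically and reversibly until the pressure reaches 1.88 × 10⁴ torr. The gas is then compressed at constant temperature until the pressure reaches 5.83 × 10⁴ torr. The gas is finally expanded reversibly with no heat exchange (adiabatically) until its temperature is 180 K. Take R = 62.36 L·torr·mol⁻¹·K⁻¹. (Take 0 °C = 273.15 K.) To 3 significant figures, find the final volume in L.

V₄ ≈ 0.101 L

Convert: T₁ = 562.1 K.
Adiabatic (γ = 1.40), T V^(γ−1) and P V^γ constant: T₂ = T₁·(P₂/P₁)^((γ−1)/γ) = 518.8 K; V₂ = V₁·(P₁/P₂)^(1/γ) = 0.02225 L.
T constant ⇒ Boyle's law P V = const: T₃ = T₂; V₃ = V₂·(P₂/P₃) = 0.007174 L.
Reversible adiabatic, γ = 1.40: P₄ = P₃·(T₄/T₃)^(γ/(γ−1)) = 1434 torr; V₄ = V₃·(T₃/T₄)^(1/(γ−1)) = 0.1012 L.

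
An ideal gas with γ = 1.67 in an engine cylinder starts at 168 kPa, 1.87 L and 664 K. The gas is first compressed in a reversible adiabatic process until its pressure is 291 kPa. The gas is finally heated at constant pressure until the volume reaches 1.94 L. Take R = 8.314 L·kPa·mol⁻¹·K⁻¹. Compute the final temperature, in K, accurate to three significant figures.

T₃ ≈ 1.19e+03 K

Adiabatic (γ = 1.67), T V^(γ−1) and P V^γ constant: T₂ = T₁·(P₂/P₁)^((γ−1)/γ) = 827.7 K; V₂ = V₁·(P₁/P₂)^(1/γ) = 1.346 L.
P constant ⇒ V ∝ T: P₃ = P₂; T₃ = T₂·(V₃/V₂) = 1193 K.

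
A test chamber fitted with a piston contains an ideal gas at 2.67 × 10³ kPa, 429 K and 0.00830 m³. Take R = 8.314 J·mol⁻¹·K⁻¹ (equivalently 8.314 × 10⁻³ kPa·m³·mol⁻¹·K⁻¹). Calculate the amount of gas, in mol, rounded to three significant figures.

PV = nRT ⇒ n = PV/(RT) = (2.67e+03 × 0.00830) / (8.314 × 10⁻³ × 429)

n ≈ 6.21 mol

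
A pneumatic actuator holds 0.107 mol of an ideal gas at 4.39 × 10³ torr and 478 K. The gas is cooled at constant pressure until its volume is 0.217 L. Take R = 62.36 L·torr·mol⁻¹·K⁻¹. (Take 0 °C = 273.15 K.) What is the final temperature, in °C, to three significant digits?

T₂ ≈ -130 °C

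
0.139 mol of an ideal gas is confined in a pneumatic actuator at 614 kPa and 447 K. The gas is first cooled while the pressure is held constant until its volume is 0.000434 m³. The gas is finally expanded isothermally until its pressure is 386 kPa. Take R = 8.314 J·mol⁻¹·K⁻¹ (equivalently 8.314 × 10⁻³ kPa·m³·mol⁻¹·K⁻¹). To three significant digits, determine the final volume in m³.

From PV = nRT: V₁ = nRT₁/P₁ = 0.0008413 m³.
P constant ⇒ V ∝ T: P₂ = P₁; T₂ = T₁·(V₂/V₁) = 230.6 K.
T constant ⇒ Boyle's law P V = const: T₃ = T₂; V₃ = V₂·(P₂/P₃) = 0.0006904 m³.

V₃ ≈ 0.000690 m³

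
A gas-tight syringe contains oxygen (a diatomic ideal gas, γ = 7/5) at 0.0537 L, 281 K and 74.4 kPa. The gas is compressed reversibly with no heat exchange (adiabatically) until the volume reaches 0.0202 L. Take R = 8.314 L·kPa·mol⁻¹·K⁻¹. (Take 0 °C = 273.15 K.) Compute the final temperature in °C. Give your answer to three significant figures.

T₂ ≈ 142 °C

Adiabatic (γ = 7/5), T V^(γ−1) and P V^γ constant: T₂ = T₁·(V₁/V₂)^(γ−1) = 415.5 K; P₂ = P₁·(V₁/V₂)^γ = 292.4 kPa.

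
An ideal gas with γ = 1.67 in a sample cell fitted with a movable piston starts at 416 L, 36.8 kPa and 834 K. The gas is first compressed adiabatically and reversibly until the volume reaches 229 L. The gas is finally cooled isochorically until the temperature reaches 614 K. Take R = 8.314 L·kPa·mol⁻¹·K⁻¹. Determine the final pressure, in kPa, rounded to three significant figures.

Reversible adiabatic, γ = 1.67: T₂ = T₁·(V₁/V₂)^(γ−1) = 1244 K; P₂ = P₁·(V₁/V₂)^γ = 99.73 kPa.
Isochoric, so P/T is constant: V₃ = V₂; P₃ = P₂·(T₃/T₂) = 49.22 kPa.

P₃ ≈ 49.2 kPa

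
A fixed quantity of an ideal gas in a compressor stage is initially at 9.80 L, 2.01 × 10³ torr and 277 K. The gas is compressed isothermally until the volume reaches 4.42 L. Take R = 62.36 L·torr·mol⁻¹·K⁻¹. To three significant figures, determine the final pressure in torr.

P₂ ≈ 4.46e+03 torr

Isothermal, so P V is constant: T₂ = T₁; P₂ = P₁·(V₁/V₂) = 4457 torr.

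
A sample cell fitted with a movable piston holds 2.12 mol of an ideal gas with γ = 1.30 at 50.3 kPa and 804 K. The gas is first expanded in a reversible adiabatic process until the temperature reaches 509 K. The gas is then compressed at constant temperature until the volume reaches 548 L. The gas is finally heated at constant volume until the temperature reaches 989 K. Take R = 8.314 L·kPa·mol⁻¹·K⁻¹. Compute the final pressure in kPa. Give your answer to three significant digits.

P₄ ≈ 31.8 kPa

From PV = nRT: V₁ = nRT₁/P₁ = 281.7 L.
Reversible adiabatic, γ = 1.30: P₂ = P₁·(T₂/T₁)^(γ/(γ−1)) = 6.938 kPa; V₂ = V₁·(T₁/T₂)^(1/(γ−1)) = 1293 L.
Isothermal, so P V is constant: T₃ = T₂; P₃ = P₂·(V₂/V₃) = 16.37 kPa.
V constant ⇒ P ∝ T: V₄ = V₃; P₄ = P₃·(T₄/T₃) = 31.81 kPa.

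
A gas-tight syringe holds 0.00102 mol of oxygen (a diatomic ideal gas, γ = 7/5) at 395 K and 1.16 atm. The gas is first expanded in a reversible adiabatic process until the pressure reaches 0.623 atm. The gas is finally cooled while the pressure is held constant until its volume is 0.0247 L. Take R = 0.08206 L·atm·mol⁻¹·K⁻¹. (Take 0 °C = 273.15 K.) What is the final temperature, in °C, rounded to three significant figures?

From PV = nRT: V₁ = nRT₁/P₁ = 0.02850 L.
Adiabatic (γ = 7/5), T V^(γ−1) and P V^γ constant: T₂ = T₁·(P₂/P₁)^((γ−1)/γ) = 330.7 K; V₂ = V₁·(P₁/P₂)^(1/γ) = 0.04443 L.
Isobaric, so V/T is constant: P₃ = P₂; T₃ = T₂·(V₃/V₂) = 183.8 K.

T₃ ≈ -89.3 °C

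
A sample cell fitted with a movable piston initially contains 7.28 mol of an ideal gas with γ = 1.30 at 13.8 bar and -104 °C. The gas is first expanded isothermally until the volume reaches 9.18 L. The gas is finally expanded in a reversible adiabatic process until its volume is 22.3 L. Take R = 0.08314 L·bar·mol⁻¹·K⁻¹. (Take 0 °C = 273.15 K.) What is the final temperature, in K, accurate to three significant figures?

T₃ ≈ 130 K

Convert: T₁ = 169.1 K.
From PV = nRT: V₁ = nRT₁/P₁ = 7.419 L.
T constant ⇒ Boyle's law P V = const: T₂ = T₁; P₂ = P₁·(V₁/V₂) = 11.15 bar.
Reversible adiabatic, γ = 1.30: T₃ = T₂·(V₂/V₃)^(γ−1) = 129.6 K; P₃ = P₂·(V₂/V₃)^γ = 3.518 bar.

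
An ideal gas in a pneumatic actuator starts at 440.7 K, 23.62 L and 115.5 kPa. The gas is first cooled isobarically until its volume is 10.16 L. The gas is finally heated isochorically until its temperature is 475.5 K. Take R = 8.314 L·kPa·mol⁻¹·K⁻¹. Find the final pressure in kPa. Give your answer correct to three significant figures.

P₃ ≈ 290 kPa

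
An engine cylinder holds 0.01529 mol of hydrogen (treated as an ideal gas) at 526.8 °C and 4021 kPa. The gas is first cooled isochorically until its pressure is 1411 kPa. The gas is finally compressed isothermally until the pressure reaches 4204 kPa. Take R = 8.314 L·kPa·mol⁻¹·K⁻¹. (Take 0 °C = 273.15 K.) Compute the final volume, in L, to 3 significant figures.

Convert: T₁ = 799.9 K.
From PV = nRT: V₁ = nRT₁/P₁ = 0.02529 L.
Isochoric, so P/T is constant: V₂ = V₁; T₂ = T₁·(P₂/P₁) = 280.7 K.
Isothermal, so P V is constant: T₃ = T₂; V₃ = V₂·(P₂/P₃) = 0.008488 L.

V₃ ≈ 0.00849 L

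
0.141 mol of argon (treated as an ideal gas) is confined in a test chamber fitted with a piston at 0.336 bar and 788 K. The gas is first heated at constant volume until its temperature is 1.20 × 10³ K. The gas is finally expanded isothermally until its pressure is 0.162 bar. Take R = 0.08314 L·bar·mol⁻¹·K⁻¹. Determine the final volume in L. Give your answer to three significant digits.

V₃ ≈ 86.8 L

From PV = nRT: V₁ = nRT₁/P₁ = 27.49 L.
Isochoric, so P/T is constant: V₂ = V₁; P₂ = P₁·(T₂/T₁) = 0.5117 bar.
Isothermal, so P V is constant: T₃ = T₂; V₃ = V₂·(P₂/P₃) = 86.84 L.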